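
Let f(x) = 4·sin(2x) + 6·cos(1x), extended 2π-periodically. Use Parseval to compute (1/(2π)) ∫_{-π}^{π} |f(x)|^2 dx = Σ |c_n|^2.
Σ |c_n|^2 = 26

Expand |f|^2 and use orthogonality of {sin(nx), cos(mx)} on [-π, π]:
  ∫_{-π}^{π} sin(nx)^2 dx = π, ∫ cos(mx)^2 dx = π, and cross terms integrate to 0.
So ∫_{-π}^{π} f(x)^2 dx = 4^2 · π + 6^2 · π = (16 + 36)π.
Divide by 2π: (16 + 36)/2 = 26.
By Parseval, this equals Σ |c_n|^2.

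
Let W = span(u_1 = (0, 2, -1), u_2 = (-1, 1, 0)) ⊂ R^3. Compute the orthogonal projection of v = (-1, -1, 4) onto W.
proj_W(v) = (-2, -2, 2)

Set up U = [u_1 | ... | u_2] ∈ R^(3×2). The projector onto W = col(U) is P = U (U^T U)^(-1) U^T.
Compute U^T U =
  [5, 2]
  [2, 2],
and U^T v = (-6, 0).
Solve U^T U · c = U^T v for the coefficients: c = (-2, 2). The projection is proj_W(v) = U c.
Check: (v - proj_W(v)) · u_1 = 0  (should be 0).
Check: (v - proj_W(v)) · u_2 = 0  (should be 0).
Result: proj_W(v) = (-2, -2, 2).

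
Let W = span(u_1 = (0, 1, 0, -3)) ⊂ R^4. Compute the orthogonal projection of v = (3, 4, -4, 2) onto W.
proj_W(v) = (0, -1/5, 0, 3/5)

Set up U = [u_1 | ... | u_1] ∈ R^(4×1). The projector onto W = col(U) is P = U (U^T U)^(-1) U^T.
Compute U^T U =
  [10],
and U^T v = (-2).
Solve U^T U · c = U^T v for the coefficients: c = (-1/5). The projection is proj_W(v) = U c.
Check: (v - proj_W(v)) · u_1 = 0  (should be 0).
Result: proj_W(v) = (0, -1/5, 0, 3/5).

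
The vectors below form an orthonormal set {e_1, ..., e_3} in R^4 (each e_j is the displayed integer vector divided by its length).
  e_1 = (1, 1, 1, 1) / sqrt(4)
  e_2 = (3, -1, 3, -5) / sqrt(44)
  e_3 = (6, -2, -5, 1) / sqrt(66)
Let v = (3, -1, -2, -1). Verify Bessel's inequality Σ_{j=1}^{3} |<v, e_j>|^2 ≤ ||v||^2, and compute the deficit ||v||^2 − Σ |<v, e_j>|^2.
Σ |<v, e_j>|^2 = 89/6; ||v||^2 = 15; deficit = 1/6

Write each e_j = u_j / sqrt(<u_j, u_j>) where u_j is the displayed integer vector. Then <v, e_j> = <v, u_j> / sqrt(<u_j, u_j>), so |<v, e_j>|^2 = <v, u_j>^2 / <u_j, u_j>.
Coefficients: <v, e_1> = -1/sqrt(4), <v, e_2> = 9/sqrt(44), <v, e_3> = 29/sqrt(66).
Square and sum: Σ |<v, e_j>|^2 = 89/6.
Compute ||v||^2 = v·v = 15.
Deficit = 15 − 89/6 = 1/6 ≥ 0, confirming Bessel's inequality. (The deficit equals ||v − Σ <v,e_j> e_j||^2, the squared distance from v to span{e_j}.)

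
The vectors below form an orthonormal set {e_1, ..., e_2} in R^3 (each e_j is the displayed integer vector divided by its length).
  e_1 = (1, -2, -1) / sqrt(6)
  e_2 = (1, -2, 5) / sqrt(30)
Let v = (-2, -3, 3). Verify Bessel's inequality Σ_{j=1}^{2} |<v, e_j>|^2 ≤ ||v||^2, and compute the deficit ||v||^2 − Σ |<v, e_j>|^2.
Σ |<v, e_j>|^2 = 61/5; ||v||^2 = 22; deficit = 49/5

Write each e_j = u_j / sqrt(<u_j, u_j>) where u_j is the displayed integer vector. Then <v, e_j> = <v, u_j> / sqrt(<u_j, u_j>), so |<v, e_j>|^2 = <v, u_j>^2 / <u_j, u_j>.
Coefficients: <v, e_1> = 1/sqrt(6), <v, e_2> = 19/sqrt(30).
Square and sum: Σ |<v, e_j>|^2 = 61/5.
Compute ||v||^2 = v·v = 22.
Deficit = 22 − 61/5 = 49/5 ≥ 0, confirming Bessel's inequality. (The deficit equals ||v − Σ <v,e_j> e_j||^2, the squared distance from v to span{e_j}.)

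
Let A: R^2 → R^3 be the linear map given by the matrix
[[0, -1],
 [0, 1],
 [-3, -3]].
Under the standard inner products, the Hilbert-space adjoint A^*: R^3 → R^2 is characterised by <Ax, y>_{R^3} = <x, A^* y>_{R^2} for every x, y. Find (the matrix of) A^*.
A^* = A^T =
[[0, 0, -3],
 [-1, 1, -3]]

For real matrices with standard dot products, the defining identity <Ax, y> = <x, A^* y> gives (Ax)^T y = x^T (A^*) y, i.e. x^T A^T y = x^T (A^*) y. Since this holds for all x, y, we must have A^* = A^T. Therefore
A^* =
[[0, 0, -3],
 [-1, 1, -3]].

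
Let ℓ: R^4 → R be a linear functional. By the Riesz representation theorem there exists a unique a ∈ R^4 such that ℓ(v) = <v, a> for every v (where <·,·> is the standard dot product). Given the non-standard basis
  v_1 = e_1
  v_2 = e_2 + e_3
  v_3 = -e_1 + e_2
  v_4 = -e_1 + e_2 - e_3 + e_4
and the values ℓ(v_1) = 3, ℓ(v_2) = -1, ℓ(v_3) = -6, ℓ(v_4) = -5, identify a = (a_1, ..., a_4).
a = (3, -3, 2, 3)

Write a = (a_1, ..., a_4) in the standard basis. For each basis vector v_i, ℓ(v_i) = <v_i, a> is a linear equation in the a_j's. Collect the n equations into a matrix system V a = ℓ, where row i of V is v_i (expressed in the standard basis). Since V is invertible (lower-triangular with 1s on the diagonal, up to permutation), solve by back-substitution:
  V =
[[1, 0, 0, 0],
 [0, 1, 1, 0],
 [-1, 1, 0, 0],
 [-1, 1, -1, 1]]
  V a = (3, -1, -6, -5)
Solving gives a = (3, -3, 2, 3).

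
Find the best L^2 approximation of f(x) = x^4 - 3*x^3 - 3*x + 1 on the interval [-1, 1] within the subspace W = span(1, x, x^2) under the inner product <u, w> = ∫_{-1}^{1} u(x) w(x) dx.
g(x) = 6*x^2/7 - 24*x/5 + 32/35

The best approximation g ∈ W is the orthogonal projection of f onto W. Writing g = a_0 + a_1 x + a_2 x^2, the coefficients solve the normal equations G · a = b where
  G_{ij} = <φ_i, φ_j> and b_i = <f, φ_i>, with φ_0 = 1, φ_1 = x, φ_2 = x^2.
G =
  [2, 0, 2/3]
  [0, 2/3, 0]
  [2/3, 0, 2/5],
b = (12/5, -16/5, 20/21).
Solving gives a_0 = 32/35, a_1 = -24/5, a_2 = 6/7, so
  g(x) = 6*x^2/7 - 24*x/5 + 32/35.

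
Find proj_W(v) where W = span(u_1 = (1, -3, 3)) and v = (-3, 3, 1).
proj_W(v) = (-9/19, 27/19, -27/19)

Set up U = [u_1 | ... | u_1] ∈ R^(3×1). The projector onto W = col(U) is P = U (U^T U)^(-1) U^T.
Compute U^T U =
  [19],
and U^T v = (-9).
Solve U^T U · c = U^T v for the coefficients: c = (-9/19). The projection is proj_W(v) = U c.
Check: (v - proj_W(v)) · u_1 = 0  (should be 0).
Result: proj_W(v) = (-9/19, 27/19, -27/19).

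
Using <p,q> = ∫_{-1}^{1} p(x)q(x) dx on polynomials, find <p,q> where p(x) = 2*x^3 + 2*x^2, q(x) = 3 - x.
<p,q> = 16/5

Expand the product: p(x)·q(x) = -2*x^4 + 4*x^3 + 6*x^2.
∫_{-1}^{1} of each monomial x^k gives [2/(k+1) if k even, 0 if k odd]. Integrating term-by-term (or equivalently evaluating the antiderivative F(x) = -2*x^5/5 + x^4 + 2*x^3 at the endpoints):
  F(1) − F(−1) = 13/5 − (-3/5) = 16/5.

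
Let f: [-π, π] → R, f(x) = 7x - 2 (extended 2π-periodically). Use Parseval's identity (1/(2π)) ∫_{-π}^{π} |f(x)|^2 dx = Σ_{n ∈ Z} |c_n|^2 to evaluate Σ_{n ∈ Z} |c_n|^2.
Σ |c_n|^2 = 49π^2/3 + 4

Expand and integrate term by term over [-π, π]:
  ∫ (7x)^2 dx = 49·(2π^3/3); ∫ 2·7·(-2)·x dx = 0 (odd integrand); ∫ (-2)^2 dx = 4·2π.
So (1/(2π)) ∫_{-π}^{π} (7x - 2)^2 dx = 49π^2/3 + 4 = 49π^2/3 + 4.
Parseval ⇒ Σ |c_n|^2 = 49π^2/3 + 4.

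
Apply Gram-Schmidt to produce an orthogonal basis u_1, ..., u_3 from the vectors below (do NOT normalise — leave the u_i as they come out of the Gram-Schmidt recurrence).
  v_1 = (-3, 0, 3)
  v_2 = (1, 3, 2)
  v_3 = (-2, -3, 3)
Orthogonal basis:
  u_1 = (-3, 0, 3)
  u_2 = (3/2, 3, 3/2)
  u_3 = (4/3, -4/3, 4/3)

Apply the Gram-Schmidt recurrence
  u_1 = v_1
  u_i = v_i − Σ_{j<i} ((v_i · u_j) / (u_j · u_j)) · u_j.

Step by step this gives:
  u_1 = (-3, 0, 3)
  u_2 = (3/2, 3, 3/2)
  u_3 = (4/3, -4/3, 4/3)

Orthogonality check:
  u_2 · u_1 = 0 (should be 0)
  u_3 · u_1 = 0 (should be 0)
  u_3 · u_2 = 0 (should be 0)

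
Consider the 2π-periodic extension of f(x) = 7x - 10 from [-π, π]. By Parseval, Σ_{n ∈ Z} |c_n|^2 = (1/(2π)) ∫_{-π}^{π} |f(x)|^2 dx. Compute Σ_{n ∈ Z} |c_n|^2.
Σ |c_n|^2 = 49π^2/3 + 100

Expand and integrate term by term over [-π, π]:
  ∫ (7x)^2 dx = 49·(2π^3/3); ∫ 2·7·(-10)·x dx = 0 (odd integrand); ∫ (-10)^2 dx = 100·2π.
So (1/(2π)) ∫_{-π}^{π} (7x - 10)^2 dx = 49π^2/3 + 100 = 49π^2/3 + 100.
Parseval ⇒ Σ |c_n|^2 = 49π^2/3 + 100.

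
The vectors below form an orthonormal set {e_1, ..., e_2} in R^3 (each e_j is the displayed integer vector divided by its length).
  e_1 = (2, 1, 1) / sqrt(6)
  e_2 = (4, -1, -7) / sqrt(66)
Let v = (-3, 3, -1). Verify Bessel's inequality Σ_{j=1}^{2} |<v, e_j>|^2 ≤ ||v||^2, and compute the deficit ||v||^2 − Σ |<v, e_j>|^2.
Σ |<v, e_j>|^2 = 40/11; ||v||^2 = 19; deficit = 169/11

Write each e_j = u_j / sqrt(<u_j, u_j>) where u_j is the displayed integer vector. Then <v, e_j> = <v, u_j> / sqrt(<u_j, u_j>), so |<v, e_j>|^2 = <v, u_j>^2 / <u_j, u_j>.
Coefficients: <v, e_1> = -4/sqrt(6), <v, e_2> = -8/sqrt(66).
Square and sum: Σ |<v, e_j>|^2 = 40/11.
Compute ||v||^2 = v·v = 19.
Deficit = 19 − 40/11 = 169/11 ≥ 0, confirming Bessel's inequality. (The deficit equals ||v − Σ <v,e_j> e_j||^2, the squared distance from v to span{e_j}.)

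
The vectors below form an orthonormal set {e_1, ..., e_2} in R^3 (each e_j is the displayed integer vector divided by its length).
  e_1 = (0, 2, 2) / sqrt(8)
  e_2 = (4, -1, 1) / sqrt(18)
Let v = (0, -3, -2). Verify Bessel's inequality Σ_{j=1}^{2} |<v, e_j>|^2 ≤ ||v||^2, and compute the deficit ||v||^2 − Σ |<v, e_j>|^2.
Σ |<v, e_j>|^2 = 113/9; ||v||^2 = 13; deficit = 4/9

Write each e_j = u_j / sqrt(<u_j, u_j>) where u_j is the displayed integer vector. Then <v, e_j> = <v, u_j> / sqrt(<u_j, u_j>), so |<v, e_j>|^2 = <v, u_j>^2 / <u_j, u_j>.
Coefficients: <v, e_1> = -10/sqrt(8), <v, e_2> = 1/sqrt(18).
Square and sum: Σ |<v, e_j>|^2 = 113/9.
Compute ||v||^2 = v·v = 13.
Deficit = 13 − 113/9 = 4/9 ≥ 0, confirming Bessel's inequality. (The deficit equals ||v − Σ <v,e_j> e_j||^2, the squared distance from v to span{e_j}.)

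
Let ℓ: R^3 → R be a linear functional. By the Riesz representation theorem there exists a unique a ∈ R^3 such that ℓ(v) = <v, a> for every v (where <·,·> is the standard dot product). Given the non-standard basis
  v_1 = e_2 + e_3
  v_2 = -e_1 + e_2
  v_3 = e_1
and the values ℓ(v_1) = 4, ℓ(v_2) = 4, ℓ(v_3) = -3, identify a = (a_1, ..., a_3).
a = (-3, 1, 3)

Write a = (a_1, ..., a_3) in the standard basis. For each basis vector v_i, ℓ(v_i) = <v_i, a> is a linear equation in the a_j's. Collect the n equations into a matrix system V a = ℓ, where row i of V is v_i (expressed in the standard basis). Since V is invertible (lower-triangular with 1s on the diagonal, up to permutation), solve by back-substitution:
  V =
[[0, 1, 1],
 [-1, 1, 0],
 [1, 0, 0]]
  V a = (4, 4, -3)
Solving gives a = (-3, 1, 3).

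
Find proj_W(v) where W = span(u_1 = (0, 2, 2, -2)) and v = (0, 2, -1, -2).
proj_W(v) = (0, 1, 1, -1)

Set up U = [u_1 | ... | u_1] ∈ R^(4×1). The projector onto W = col(U) is P = U (U^T U)^(-1) U^T.
Compute U^T U =
  [12],
and U^T v = (6).
Solve U^T U · c = U^T v for the coefficients: c = (1/2). The projection is proj_W(v) = U c.
Check: (v - proj_W(v)) · u_1 = 0  (should be 0).
Result: proj_W(v) = (0, 1, 1, -1).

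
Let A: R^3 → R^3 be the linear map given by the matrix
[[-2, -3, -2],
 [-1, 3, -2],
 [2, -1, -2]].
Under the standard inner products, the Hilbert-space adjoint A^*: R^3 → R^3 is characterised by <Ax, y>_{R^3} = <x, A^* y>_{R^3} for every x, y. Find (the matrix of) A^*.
A^* = A^T =
[[-2, -1, 2],
 [-3, 3, -1],
 [-2, -2, -2]]

For real matrices with standard dot products, the defining identity <Ax, y> = <x, A^* y> gives (Ax)^T y = x^T (A^*) y, i.e. x^T A^T y = x^T (A^*) y. Since this holds for all x, y, we must have A^* = A^T. Therefore
A^* =
[[-2, -1, 2],
 [-3, 3, -1],
 [-2, -2, -2]].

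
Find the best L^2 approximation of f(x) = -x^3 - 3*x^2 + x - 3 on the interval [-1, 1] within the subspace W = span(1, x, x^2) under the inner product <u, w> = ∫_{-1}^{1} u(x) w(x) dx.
g(x) = -3*x^2 + 2*x/5 - 3

The best approximation g ∈ W is the orthogonal projection of f onto W. Writing g = a_0 + a_1 x + a_2 x^2, the coefficients solve the normal equations G · a = b where
  G_{ij} = <φ_i, φ_j> and b_i = <f, φ_i>, with φ_0 = 1, φ_1 = x, φ_2 = x^2.
G =
  [2, 0, 2/3]
  [0, 2/3, 0]
  [2/3, 0, 2/5],
b = (-8, 4/15, -16/5).
Solving gives a_0 = -3, a_1 = 2/5, a_2 = -3, so
  g(x) = -3*x^2 + 2*x/5 - 3.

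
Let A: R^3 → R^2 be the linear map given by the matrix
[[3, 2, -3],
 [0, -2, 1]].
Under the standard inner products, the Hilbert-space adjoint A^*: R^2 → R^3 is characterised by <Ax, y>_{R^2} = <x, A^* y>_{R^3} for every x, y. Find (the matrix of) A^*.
A^* = A^T =
[[3, 0],
 [2, -2],
 [-3, 1]]

For real matrices with standard dot products, the defining identity <Ax, y> = <x, A^* y> gives (Ax)^T y = x^T (A^*) y, i.e. x^T A^T y = x^T (A^*) y. Since this holds for all x, y, we must have A^* = A^T. Therefore
A^* =
[[3, 0],
 [2, -2],
 [-3, 1]].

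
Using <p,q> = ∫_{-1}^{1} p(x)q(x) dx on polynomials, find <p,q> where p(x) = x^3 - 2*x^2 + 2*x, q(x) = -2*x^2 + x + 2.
<p,q> = 2/3

Expand the product: p(x)·q(x) = -2*x^5 + 5*x^4 - 4*x^3 - 2*x^2 + 4*x.
∫_{-1}^{1} of each monomial x^k gives [2/(k+1) if k even, 0 if k odd]. Integrating term-by-term (or equivalently evaluating the antiderivative F(x) = -x^6/3 + x^5 - x^4 - 2*x^3/3 + 2*x^2 at the endpoints):
  F(1) − F(−1) = 1 − (1/3) = 2/3.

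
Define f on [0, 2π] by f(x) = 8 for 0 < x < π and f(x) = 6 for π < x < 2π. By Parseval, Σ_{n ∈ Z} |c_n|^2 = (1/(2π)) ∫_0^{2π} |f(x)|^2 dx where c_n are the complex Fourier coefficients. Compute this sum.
Σ |c_n|^2 = 50

Parseval equates the L^2 energy of f (normalised by 1/(2π)) with the ℓ^2 sum of its Fourier coefficients: (1/(2π)) ∫_0^{2π} |f|^2 = Σ |c_n|^2.
Compute the left side: (1/(2π)) [∫_0^π 8^2 dx + ∫_π^{2π} 6^2 dx] = (1/(2π)) · (64π + 36π) = (64 + 36)/2 = 50.
So Σ_{n ∈ Z} |c_n|^2 = 50.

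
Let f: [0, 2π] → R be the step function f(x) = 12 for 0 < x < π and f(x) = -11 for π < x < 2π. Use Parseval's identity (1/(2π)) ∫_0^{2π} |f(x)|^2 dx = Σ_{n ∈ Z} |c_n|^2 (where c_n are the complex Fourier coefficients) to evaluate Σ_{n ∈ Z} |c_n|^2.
Σ |c_n|^2 = 265/2

Parseval equates the L^2 energy of f (normalised by 1/(2π)) with the ℓ^2 sum of its Fourier coefficients: (1/(2π)) ∫_0^{2π} |f|^2 = Σ |c_n|^2.
Compute the left side: (1/(2π)) [∫_0^π 12^2 dx + ∫_π^{2π} (-11)^2 dx] = (1/(2π)) · (144π + 121π) = (144 + 121)/2 = 265/2.
So Σ_{n ∈ Z} |c_n|^2 = 265/2.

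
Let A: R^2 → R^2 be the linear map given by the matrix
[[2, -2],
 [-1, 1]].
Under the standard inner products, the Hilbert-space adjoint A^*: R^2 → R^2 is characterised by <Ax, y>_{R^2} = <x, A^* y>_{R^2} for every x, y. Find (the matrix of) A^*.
A^* = A^T =
[[2, -1],
 [-2, 1]]

For real matrices with standard dot products, the defining identity <Ax, y> = <x, A^* y> gives (Ax)^T y = x^T (A^*) y, i.e. x^T A^T y = x^T (A^*) y. Since this holds for all x, y, we must have A^* = A^T. Therefore
A^* =
[[2, -1],
 [-2, 1]].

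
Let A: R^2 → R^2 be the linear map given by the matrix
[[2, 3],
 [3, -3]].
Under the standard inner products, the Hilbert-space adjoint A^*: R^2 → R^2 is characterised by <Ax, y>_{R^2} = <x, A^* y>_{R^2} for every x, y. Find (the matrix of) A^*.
A^* = A^T =
[[2, 3],
 [3, -3]]

For real matrices with standard dot products, the defining identity <Ax, y> = <x, A^* y> gives (Ax)^T y = x^T (A^*) y, i.e. x^T A^T y = x^T (A^*) y. Since this holds for all x, y, we must have A^* = A^T. Therefore
A^* =
[[2, 3],
 [3, -3]].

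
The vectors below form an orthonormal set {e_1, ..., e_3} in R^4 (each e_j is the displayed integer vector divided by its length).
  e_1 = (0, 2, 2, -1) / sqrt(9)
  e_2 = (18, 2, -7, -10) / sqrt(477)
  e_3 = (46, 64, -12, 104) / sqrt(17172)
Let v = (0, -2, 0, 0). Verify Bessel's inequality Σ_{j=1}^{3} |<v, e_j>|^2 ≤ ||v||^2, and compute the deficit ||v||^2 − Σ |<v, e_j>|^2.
Σ |<v, e_j>|^2 = 224/81; ||v||^2 = 4; deficit = 100/81

Write each e_j = u_j / sqrt(<u_j, u_j>) where u_j is the displayed integer vector. Then <v, e_j> = <v, u_j> / sqrt(<u_j, u_j>), so |<v, e_j>|^2 = <v, u_j>^2 / <u_j, u_j>.
Coefficients: <v, e_1> = -4/sqrt(9), <v, e_2> = -4/sqrt(477), <v, e_3> = -128/sqrt(17172).
Square and sum: Σ |<v, e_j>|^2 = 224/81.
Compute ||v||^2 = v·v = 4.
Deficit = 4 − 224/81 = 100/81 ≥ 0, confirming Bessel's inequality. (The deficit equals ||v − Σ <v,e_j> e_j||^2, the squared distance from v to span{e_j}.)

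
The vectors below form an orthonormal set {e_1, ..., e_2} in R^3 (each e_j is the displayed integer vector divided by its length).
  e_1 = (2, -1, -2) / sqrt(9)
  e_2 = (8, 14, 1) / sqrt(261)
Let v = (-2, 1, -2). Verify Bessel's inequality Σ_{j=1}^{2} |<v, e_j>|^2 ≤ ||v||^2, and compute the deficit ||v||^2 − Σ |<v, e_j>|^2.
Σ |<v, e_j>|^2 = 5/29; ||v||^2 = 9; deficit = 256/29

Write each e_j = u_j / sqrt(<u_j, u_j>) where u_j is the displayed integer vector. Then <v, e_j> = <v, u_j> / sqrt(<u_j, u_j>), so |<v, e_j>|^2 = <v, u_j>^2 / <u_j, u_j>.
Coefficients: <v, e_1> = -1/sqrt(9), <v, e_2> = -4/sqrt(261).
Square and sum: Σ |<v, e_j>|^2 = 5/29.
Compute ||v||^2 = v·v = 9.
Deficit = 9 − 5/29 = 256/29 ≥ 0, confirming Bessel's inequality. (The deficit equals ||v − Σ <v,e_j> e_j||^2, the squared distance from v to span{e_j}.)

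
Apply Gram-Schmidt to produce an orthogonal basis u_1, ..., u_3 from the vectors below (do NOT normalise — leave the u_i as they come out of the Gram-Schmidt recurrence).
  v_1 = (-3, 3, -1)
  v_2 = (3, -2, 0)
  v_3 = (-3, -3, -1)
Orthogonal basis:
  u_1 = (-3, 3, -1)
  u_2 = (12/19, 7/19, -15/19)
  u_3 = (-18/11, -27/11, -27/11)

Apply the Gram-Schmidt recurrence
  u_1 = v_1
  u_i = v_i − Σ_{j<i} ((v_i · u_j) / (u_j · u_j)) · u_j.

Step by step this gives:
  u_1 = (-3, 3, -1)
  u_2 = (12/19, 7/19, -15/19)
  u_3 = (-18/11, -27/11, -27/11)

Orthogonality check:
  u_2 · u_1 = 0 (should be 0)
  u_3 · u_1 = 0 (should be 0)
  u_3 · u_2 = 0 (should be 0)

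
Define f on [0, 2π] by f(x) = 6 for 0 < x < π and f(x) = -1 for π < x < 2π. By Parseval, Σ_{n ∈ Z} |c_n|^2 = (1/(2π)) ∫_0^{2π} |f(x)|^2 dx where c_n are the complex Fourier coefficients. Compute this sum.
Σ |c_n|^2 = 37/2

Parseval equates the L^2 energy of f (normalised by 1/(2π)) with the ℓ^2 sum of its Fourier coefficients: (1/(2π)) ∫_0^{2π} |f|^2 = Σ |c_n|^2.
Compute the left side: (1/(2π)) [∫_0^π 6^2 dx + ∫_π^{2π} (-1)^2 dx] = (1/(2π)) · (36π + 1π) = (36 + 1)/2 = 37/2.
So Σ_{n ∈ Z} |c_n|^2 = 37/2.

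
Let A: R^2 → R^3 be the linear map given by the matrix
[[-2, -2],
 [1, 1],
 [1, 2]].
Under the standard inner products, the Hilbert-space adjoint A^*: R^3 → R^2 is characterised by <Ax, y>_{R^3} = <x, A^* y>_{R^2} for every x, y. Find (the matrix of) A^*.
A^* = A^T =
[[-2, 1, 1],
 [-2, 1, 2]]

For real matrices with standard dot products, the defining identity <Ax, y> = <x, A^* y> gives (Ax)^T y = x^T (A^*) y, i.e. x^T A^T y = x^T (A^*) y. Since this holds for all x, y, we must have A^* = A^T. Therefore
A^* =
[[-2, 1, 1],
 [-2, 1, 2]].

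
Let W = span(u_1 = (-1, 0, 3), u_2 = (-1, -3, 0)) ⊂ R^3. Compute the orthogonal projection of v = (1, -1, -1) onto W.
proj_W(v) = (2/11, -8/11, -14/11)

Set up U = [u_1 | ... | u_2] ∈ R^(3×2). The projector onto W = col(U) is P = U (U^T U)^(-1) U^T.
Compute U^T U =
  [10, 1]
  [1, 10],
and U^T v = (-4, 2).
Solve U^T U · c = U^T v for the coefficients: c = (-14/33, 8/33). The projection is proj_W(v) = U c.
Check: (v - proj_W(v)) · u_1 = 0  (should be 0).
Check: (v - proj_W(v)) · u_2 = 0  (should be 0).
Result: proj_W(v) = (2/11, -8/11, -14/11).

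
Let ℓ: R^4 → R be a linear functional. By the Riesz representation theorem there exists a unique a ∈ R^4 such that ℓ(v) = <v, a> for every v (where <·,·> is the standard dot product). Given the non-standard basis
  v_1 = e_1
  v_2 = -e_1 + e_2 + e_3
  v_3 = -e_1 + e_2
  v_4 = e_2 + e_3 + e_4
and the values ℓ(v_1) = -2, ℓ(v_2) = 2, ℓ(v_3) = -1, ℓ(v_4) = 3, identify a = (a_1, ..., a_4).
a = (-2, -3, 3, 3)

Write a = (a_1, ..., a_4) in the standard basis. For each basis vector v_i, ℓ(v_i) = <v_i, a> is a linear equation in the a_j's. Collect the n equations into a matrix system V a = ℓ, where row i of V is v_i (expressed in the standard basis). Since V is invertible (lower-triangular with 1s on the diagonal, up to permutation), solve by back-substitution:
  V =
[[1, 0, 0, 0],
 [-1, 1, 1, 0],
 [-1, 1, 0, 0],
 [0, 1, 1, 1]]
  V a = (-2, 2, -1, 3)
Solving gives a = (-2, -3, 3, 3).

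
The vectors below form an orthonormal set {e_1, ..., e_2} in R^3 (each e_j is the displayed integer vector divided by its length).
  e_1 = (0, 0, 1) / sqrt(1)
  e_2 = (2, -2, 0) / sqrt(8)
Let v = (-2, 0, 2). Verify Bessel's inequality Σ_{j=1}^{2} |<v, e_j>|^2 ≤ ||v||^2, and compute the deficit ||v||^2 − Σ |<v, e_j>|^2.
Σ |<v, e_j>|^2 = 6; ||v||^2 = 8; deficit = 2

Write each e_j = u_j / sqrt(<u_j, u_j>) where u_j is the displayed integer vector. Then <v, e_j> = <v, u_j> / sqrt(<u_j, u_j>), so |<v, e_j>|^2 = <v, u_j>^2 / <u_j, u_j>.
Coefficients: <v, e_1> = 2/sqrt(1), <v, e_2> = -4/sqrt(8).
Square and sum: Σ |<v, e_j>|^2 = 6.
Compute ||v||^2 = v·v = 8.
Deficit = 8 − 6 = 2 ≥ 0, confirming Bessel's inequality. (The deficit equals ||v − Σ <v,e_j> e_j||^2, the squared distance from v to span{e_j}.)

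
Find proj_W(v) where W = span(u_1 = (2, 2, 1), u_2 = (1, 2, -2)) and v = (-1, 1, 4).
proj_W(v) = (49/65, -6/13, 222/65)

Set up U = [u_1 | ... | u_2] ∈ R^(3×2). The projector onto W = col(U) is P = U (U^T U)^(-1) U^T.
Compute U^T U =
  [9, 4]
  [4, 9],
and U^T v = (4, -7).
Solve U^T U · c = U^T v for the coefficients: c = (64/65, -79/65). The projection is proj_W(v) = U c.
Check: (v - proj_W(v)) · u_1 = 0  (should be 0).
Check: (v - proj_W(v)) · u_2 = 0  (should be 0).
Result: proj_W(v) = (49/65, -6/13, 222/65).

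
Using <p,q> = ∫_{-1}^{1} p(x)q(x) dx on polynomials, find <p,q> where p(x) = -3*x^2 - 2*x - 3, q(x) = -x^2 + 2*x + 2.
<p,q> = -232/15

Expand the product: p(x)·q(x) = 3*x^4 - 4*x^3 - 7*x^2 - 10*x - 6.
∫_{-1}^{1} of each monomial x^k gives [2/(k+1) if k even, 0 if k odd]. Integrating term-by-term (or equivalently evaluating the antiderivative F(x) = 3*x^5/5 - x^4 - 7*x^3/3 - 5*x^2 - 6*x at the endpoints):
  F(1) − F(−1) = -206/15 − (26/15) = -232/15.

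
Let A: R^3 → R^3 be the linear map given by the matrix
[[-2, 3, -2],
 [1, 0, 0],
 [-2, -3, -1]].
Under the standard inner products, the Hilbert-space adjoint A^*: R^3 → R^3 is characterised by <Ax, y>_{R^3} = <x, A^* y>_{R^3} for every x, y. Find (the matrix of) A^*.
A^* = A^T =
[[-2, 1, -2],
 [3, 0, -3],
 [-2, 0, -1]]

For real matrices with standard dot products, the defining identity <Ax, y> = <x, A^* y> gives (Ax)^T y = x^T (A^*) y, i.e. x^T A^T y = x^T (A^*) y. Since this holds for all x, y, we must have A^* = A^T. Therefore
A^* =
[[-2, 1, -2],
 [3, 0, -3],
 [-2, 0, -1]].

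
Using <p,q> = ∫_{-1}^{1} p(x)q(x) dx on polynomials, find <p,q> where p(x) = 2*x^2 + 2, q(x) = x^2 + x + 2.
<p,q> = 64/5

Expand the product: p(x)·q(x) = 2*x^4 + 2*x^3 + 6*x^2 + 2*x + 4.
∫_{-1}^{1} of each monomial x^k gives [2/(k+1) if k even, 0 if k odd]. Integrating term-by-term (or equivalently evaluating the antiderivative F(x) = 2*x^5/5 + x^4/2 + 2*x^3 + x^2 + 4*x at the endpoints):
  F(1) − F(−1) = 79/10 − (-49/10) = 64/5.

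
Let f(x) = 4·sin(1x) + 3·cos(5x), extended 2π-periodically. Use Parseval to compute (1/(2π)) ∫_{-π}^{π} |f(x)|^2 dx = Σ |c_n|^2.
Σ |c_n|^2 = 25/2

Expand |f|^2 and use orthogonality of {sin(nx), cos(mx)} on [-π, π]:
  ∫_{-π}^{π} sin(nx)^2 dx = π, ∫ cos(mx)^2 dx = π, and cross terms integrate to 0.
So ∫_{-π}^{π} f(x)^2 dx = 4^2 · π + 3^2 · π = (16 + 9)π.
Divide by 2π: (16 + 9)/2 = 25/2.
By Parseval, this equals Σ |c_n|^2.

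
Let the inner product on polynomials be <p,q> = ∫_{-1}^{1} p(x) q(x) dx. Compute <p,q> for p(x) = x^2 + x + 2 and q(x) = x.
<p,q> = 2/3

Expand the product: p(x)·q(x) = x^3 + x^2 + 2*x.
∫_{-1}^{1} of each monomial x^k gives [2/(k+1) if k even, 0 if k odd]. Integrating term-by-term (or equivalently evaluating the antiderivative F(x) = x^4/4 + x^3/3 + x^2 at the endpoints):
  F(1) − F(−1) = 19/12 − (11/12) = 2/3.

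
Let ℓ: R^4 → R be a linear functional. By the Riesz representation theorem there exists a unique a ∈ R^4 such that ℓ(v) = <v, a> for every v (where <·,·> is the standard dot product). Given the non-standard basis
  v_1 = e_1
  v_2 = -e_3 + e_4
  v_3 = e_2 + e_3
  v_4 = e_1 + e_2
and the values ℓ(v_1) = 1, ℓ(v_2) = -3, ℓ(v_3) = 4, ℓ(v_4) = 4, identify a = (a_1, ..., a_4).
a = (1, 3, 1, -2)

Write a = (a_1, ..., a_4) in the standard basis. For each basis vector v_i, ℓ(v_i) = <v_i, a> is a linear equation in the a_j's. Collect the n equations into a matrix system V a = ℓ, where row i of V is v_i (expressed in the standard basis). Since V is invertible (lower-triangular with 1s on the diagonal, up to permutation), solve by back-substitution:
  V =
[[1, 0, 0, 0],
 [0, 0, -1, 1],
 [0, 1, 1, 0],
 [1, 1, 0, 0]]
  V a = (1, -3, 4, 4)
Solving gives a = (1, 3, 1, -2).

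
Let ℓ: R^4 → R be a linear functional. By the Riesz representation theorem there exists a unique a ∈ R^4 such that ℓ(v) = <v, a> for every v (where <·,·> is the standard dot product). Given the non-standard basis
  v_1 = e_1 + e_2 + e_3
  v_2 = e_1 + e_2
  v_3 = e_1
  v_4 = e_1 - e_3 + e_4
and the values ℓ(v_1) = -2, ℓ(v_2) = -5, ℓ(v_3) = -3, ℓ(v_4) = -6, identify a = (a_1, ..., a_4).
a = (-3, -2, 3, 0)

Write a = (a_1, ..., a_4) in the standard basis. For each basis vector v_i, ℓ(v_i) = <v_i, a> is a linear equation in the a_j's. Collect the n equations into a matrix system V a = ℓ, where row i of V is v_i (expressed in the standard basis). Since V is invertible (lower-triangular with 1s on the diagonal, up to permutation), solve by back-substitution:
  V =
[[1, 1, 1, 0],
 [1, 1, 0, 0],
 [1, 0, 0, 0],
 [1, 0, -1, 1]]
  V a = (-2, -5, -3, -6)
Solving gives a = (-3, -2, 3, 0).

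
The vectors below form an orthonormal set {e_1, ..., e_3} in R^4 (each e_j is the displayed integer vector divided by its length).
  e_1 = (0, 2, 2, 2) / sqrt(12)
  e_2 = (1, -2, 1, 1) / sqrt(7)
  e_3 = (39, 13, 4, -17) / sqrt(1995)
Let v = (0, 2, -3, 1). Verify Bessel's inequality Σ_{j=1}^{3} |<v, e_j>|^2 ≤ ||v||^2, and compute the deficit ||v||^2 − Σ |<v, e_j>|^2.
Σ |<v, e_j>|^2 = 489/95; ||v||^2 = 14; deficit = 841/95

Write each e_j = u_j / sqrt(<u_j, u_j>) where u_j is the displayed integer vector. Then <v, e_j> = <v, u_j> / sqrt(<u_j, u_j>), so |<v, e_j>|^2 = <v, u_j>^2 / <u_j, u_j>.
Coefficients: <v, e_1> = 0/sqrt(12), <v, e_2> = -6/sqrt(7), <v, e_3> = -3/sqrt(1995).
Square and sum: Σ |<v, e_j>|^2 = 489/95.
Compute ||v||^2 = v·v = 14.
Deficit = 14 − 489/95 = 841/95 ≥ 0, confirming Bessel's inequality. (The deficit equals ||v − Σ <v,e_j> e_j||^2, the squared distance from v to span{e_j}.)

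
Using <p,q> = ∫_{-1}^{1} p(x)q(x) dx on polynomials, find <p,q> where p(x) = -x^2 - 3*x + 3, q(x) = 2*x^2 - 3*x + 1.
<p,q> = 218/15

Expand the product: p(x)·q(x) = -2*x^4 - 3*x^3 + 14*x^2 - 12*x + 3.
∫_{-1}^{1} of each monomial x^k gives [2/(k+1) if k even, 0 if k odd]. Integrating term-by-term (or equivalently evaluating the antiderivative F(x) = -2*x^5/5 - 3*x^4/4 + 14*x^3/3 - 6*x^2 + 3*x at the endpoints):
  F(1) − F(−1) = 31/60 − (-841/60) = 218/15.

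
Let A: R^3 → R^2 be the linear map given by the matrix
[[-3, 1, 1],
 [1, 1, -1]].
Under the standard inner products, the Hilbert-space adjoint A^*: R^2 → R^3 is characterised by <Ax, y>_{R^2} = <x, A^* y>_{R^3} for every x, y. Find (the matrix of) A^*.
A^* = A^T =
[[-3, 1],
 [1, 1],
 [1, -1]]

For real matrices with standard dot products, the defining identity <Ax, y> = <x, A^* y> gives (Ax)^T y = x^T (A^*) y, i.e. x^T A^T y = x^T (A^*) y. Since this holds for all x, y, we must have A^* = A^T. Therefore
A^* =
[[-3, 1],
 [1, 1],
 [1, -1]].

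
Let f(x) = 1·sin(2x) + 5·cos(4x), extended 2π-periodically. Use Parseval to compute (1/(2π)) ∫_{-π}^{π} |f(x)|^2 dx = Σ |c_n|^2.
Σ |c_n|^2 = 13

Expand |f|^2 and use orthogonality of {sin(nx), cos(mx)} on [-π, π]:
  ∫_{-π}^{π} sin(nx)^2 dx = π, ∫ cos(mx)^2 dx = π, and cross terms integrate to 0.
So ∫_{-π}^{π} f(x)^2 dx = 1^2 · π + 5^2 · π = (1 + 25)π.
Divide by 2π: (1 + 25)/2 = 13.
By Parseval, this equals Σ |c_n|^2.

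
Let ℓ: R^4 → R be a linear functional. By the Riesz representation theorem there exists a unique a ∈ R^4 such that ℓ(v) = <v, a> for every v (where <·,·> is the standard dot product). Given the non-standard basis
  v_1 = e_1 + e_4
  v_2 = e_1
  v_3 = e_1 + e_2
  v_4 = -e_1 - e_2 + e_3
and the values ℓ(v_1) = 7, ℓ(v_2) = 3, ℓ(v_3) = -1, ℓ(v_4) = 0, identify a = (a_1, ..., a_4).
a = (3, -4, -1, 4)

Write a = (a_1, ..., a_4) in the standard basis. For each basis vector v_i, ℓ(v_i) = <v_i, a> is a linear equation in the a_j's. Collect the n equations into a matrix system V a = ℓ, where row i of V is v_i (expressed in the standard basis). Since V is invertible (lower-triangular with 1s on the diagonal, up to permutation), solve by back-substitution:
  V =
[[1, 0, 0, 1],
 [1, 0, 0, 0],
 [1, 1, 0, 0],
 [-1, -1, 1, 0]]
  V a = (7, 3, -1, 0)
Solving gives a = (3, -4, -1, 4).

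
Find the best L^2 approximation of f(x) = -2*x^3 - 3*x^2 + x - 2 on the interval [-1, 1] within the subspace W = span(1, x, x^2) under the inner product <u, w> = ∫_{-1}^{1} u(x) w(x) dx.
g(x) = -3*x^2 - x/5 - 2

The best approximation g ∈ W is the orthogonal projection of f onto W. Writing g = a_0 + a_1 x + a_2 x^2, the coefficients solve the normal equations G · a = b where
  G_{ij} = <φ_i, φ_j> and b_i = <f, φ_i>, with φ_0 = 1, φ_1 = x, φ_2 = x^2.
G =
  [2, 0, 2/3]
  [0, 2/3, 0]
  [2/3, 0, 2/5],
b = (-6, -2/15, -38/15).
Solving gives a_0 = -2, a_1 = -1/5, a_2 = -3, so
  g(x) = -3*x^2 - x/5 - 2.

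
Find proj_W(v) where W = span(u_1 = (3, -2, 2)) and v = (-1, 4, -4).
proj_W(v) = (-57/17, 38/17, -38/17)

Set up U = [u_1 | ... | u_1] ∈ R^(3×1). The projector onto W = col(U) is P = U (U^T U)^(-1) U^T.
Compute U^T U =
  [17],
and U^T v = (-19).
Solve U^T U · c = U^T v for the coefficients: c = (-19/17). The projection is proj_W(v) = U c.
Check: (v - proj_W(v)) · u_1 = 0  (should be 0).
Result: proj_W(v) = (-57/17, 38/17, -38/17).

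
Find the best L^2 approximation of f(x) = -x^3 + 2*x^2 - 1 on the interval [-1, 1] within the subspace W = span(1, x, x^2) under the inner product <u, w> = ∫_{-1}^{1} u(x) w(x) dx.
g(x) = 2*x^2 - 3*x/5 - 1

The best approximation g ∈ W is the orthogonal projection of f onto W. Writing g = a_0 + a_1 x + a_2 x^2, the coefficients solve the normal equations G · a = b where
  G_{ij} = <φ_i, φ_j> and b_i = <f, φ_i>, with φ_0 = 1, φ_1 = x, φ_2 = x^2.
G =
  [2, 0, 2/3]
  [0, 2/3, 0]
  [2/3, 0, 2/5],
b = (-2/3, -2/5, 2/15).
Solving gives a_0 = -1, a_1 = -3/5, a_2 = 2, so
  g(x) = 2*x^2 - 3*x/5 - 1.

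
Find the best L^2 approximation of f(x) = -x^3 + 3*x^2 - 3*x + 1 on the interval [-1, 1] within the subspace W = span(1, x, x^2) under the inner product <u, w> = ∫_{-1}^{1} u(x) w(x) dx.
g(x) = 3*x^2 - 18*x/5 + 1

The best approximation g ∈ W is the orthogonal projection of f onto W. Writing g = a_0 + a_1 x + a_2 x^2, the coefficients solve the normal equations G · a = b where
  G_{ij} = <φ_i, φ_j> and b_i = <f, φ_i>, with φ_0 = 1, φ_1 = x, φ_2 = x^2.
G =
  [2, 0, 2/3]
  [0, 2/3, 0]
  [2/3, 0, 2/5],
b = (4, -12/5, 28/15).
Solving gives a_0 = 1, a_1 = -18/5, a_2 = 3, so
  g(x) = 3*x^2 - 18*x/5 + 1.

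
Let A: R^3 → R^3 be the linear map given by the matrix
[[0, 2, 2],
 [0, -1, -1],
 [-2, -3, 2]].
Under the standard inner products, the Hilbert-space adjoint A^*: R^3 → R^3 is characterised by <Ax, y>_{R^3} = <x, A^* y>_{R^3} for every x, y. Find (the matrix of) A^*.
A^* = A^T =
[[0, 0, -2],
 [2, -1, -3],
 [2, -1, 2]]

For real matrices with standard dot products, the defining identity <Ax, y> = <x, A^* y> gives (Ax)^T y = x^T (A^*) y, i.e. x^T A^T y = x^T (A^*) y. Since this holds for all x, y, we must have A^* = A^T. Therefore
A^* =
[[0, 0, -2],
 [2, -1, -3],
 [2, -1, 2]].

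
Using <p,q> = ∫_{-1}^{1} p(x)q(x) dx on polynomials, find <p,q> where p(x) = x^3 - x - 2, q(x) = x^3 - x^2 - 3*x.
<p,q> = 212/105

Expand the product: p(x)·q(x) = x^6 - x^5 - 4*x^4 - x^3 + 5*x^2 + 6*x.
∫_{-1}^{1} of each monomial x^k gives [2/(k+1) if k even, 0 if k odd]. Integrating term-by-term (or equivalently evaluating the antiderivative F(x) = x^7/7 - x^6/6 - 4*x^5/5 - x^4/4 + 5*x^3/3 + 3*x^2 at the endpoints):
  F(1) − F(−1) = 503/140 − (661/420) = 212/105.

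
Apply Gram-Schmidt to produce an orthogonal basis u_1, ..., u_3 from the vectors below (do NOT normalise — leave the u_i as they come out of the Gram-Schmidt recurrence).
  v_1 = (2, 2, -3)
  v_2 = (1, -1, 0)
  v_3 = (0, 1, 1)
Orthogonal basis:
  u_1 = (2, 2, -3)
  u_2 = (1, -1, 0)
  u_3 = (21/34, 21/34, 14/17)

Apply the Gram-Schmidt recurrence
  u_1 = v_1
  u_i = v_i − Σ_{j<i} ((v_i · u_j) / (u_j · u_j)) · u_j.

Step by step this gives:
  u_1 = (2, 2, -3)
  u_2 = (1, -1, 0)
  u_3 = (21/34, 21/34, 14/17)

Orthogonality check:
  u_2 · u_1 = 0 (should be 0)
  u_3 · u_1 = 0 (should be 0)
  u_3 · u_2 = 0 (should be 0)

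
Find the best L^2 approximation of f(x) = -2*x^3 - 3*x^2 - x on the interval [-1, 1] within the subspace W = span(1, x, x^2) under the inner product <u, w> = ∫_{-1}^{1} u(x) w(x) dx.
g(x) = -3*x^2 - 11*x/5

The best approximation g ∈ W is the orthogonal projection of f onto W. Writing g = a_0 + a_1 x + a_2 x^2, the coefficients solve the normal equations G · a = b where
  G_{ij} = <φ_i, φ_j> and b_i = <f, φ_i>, with φ_0 = 1, φ_1 = x, φ_2 = x^2.
G =
  [2, 0, 2/3]
  [0, 2/3, 0]
  [2/3, 0, 2/5],
b = (-2, -22/15, -6/5).
Solving gives a_0 = 0, a_1 = -11/5, a_2 = -3, so
  g(x) = -3*x^2 - 11*x/5.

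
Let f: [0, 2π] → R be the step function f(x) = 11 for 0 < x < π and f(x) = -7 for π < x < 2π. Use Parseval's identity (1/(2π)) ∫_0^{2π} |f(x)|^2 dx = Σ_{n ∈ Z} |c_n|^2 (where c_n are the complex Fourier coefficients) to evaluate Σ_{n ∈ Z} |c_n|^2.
Σ |c_n|^2 = 85

Parseval equates the L^2 energy of f (normalised by 1/(2π)) with the ℓ^2 sum of its Fourier coefficients: (1/(2π)) ∫_0^{2π} |f|^2 = Σ |c_n|^2.
Compute the left side: (1/(2π)) [∫_0^π 11^2 dx + ∫_π^{2π} (-7)^2 dx] = (1/(2π)) · (121π + 49π) = (121 + 49)/2 = 85.
So Σ_{n ∈ Z} |c_n|^2 = 85.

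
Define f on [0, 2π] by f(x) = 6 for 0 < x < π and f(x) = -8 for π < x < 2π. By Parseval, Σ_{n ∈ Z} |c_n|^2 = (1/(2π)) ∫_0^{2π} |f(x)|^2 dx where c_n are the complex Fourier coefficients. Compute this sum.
Σ |c_n|^2 = 50

Parseval equates the L^2 energy of f (normalised by 1/(2π)) with the ℓ^2 sum of its Fourier coefficients: (1/(2π)) ∫_0^{2π} |f|^2 = Σ |c_n|^2.
Compute the left side: (1/(2π)) [∫_0^π 6^2 dx + ∫_π^{2π} (-8)^2 dx] = (1/(2π)) · (36π + 64π) = (36 + 64)/2 = 50.
So Σ_{n ∈ Z} |c_n|^2 = 50.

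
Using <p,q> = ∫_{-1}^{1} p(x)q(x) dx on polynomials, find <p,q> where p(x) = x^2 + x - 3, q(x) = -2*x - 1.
<p,q> = 4

Expand the product: p(x)·q(x) = -2*x^3 - 3*x^2 + 5*x + 3.
∫_{-1}^{1} of each monomial x^k gives [2/(k+1) if k even, 0 if k odd]. Integrating term-by-term (or equivalently evaluating the antiderivative F(x) = -x^4/2 - x^3 + 5*x^2/2 + 3*x at the endpoints):
  F(1) − F(−1) = 4 − (0) = 4.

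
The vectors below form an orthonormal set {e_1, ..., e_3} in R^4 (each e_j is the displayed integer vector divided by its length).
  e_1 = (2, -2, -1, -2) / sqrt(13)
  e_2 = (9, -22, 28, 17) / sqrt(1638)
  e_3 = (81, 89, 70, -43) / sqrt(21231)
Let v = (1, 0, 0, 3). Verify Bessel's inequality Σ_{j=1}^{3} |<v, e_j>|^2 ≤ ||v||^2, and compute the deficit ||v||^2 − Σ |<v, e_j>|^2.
Σ |<v, e_j>|^2 = 1192/337; ||v||^2 = 10; deficit = 2178/337

Write each e_j = u_j / sqrt(<u_j, u_j>) where u_j is the displayed integer vector. Then <v, e_j> = <v, u_j> / sqrt(<u_j, u_j>), so |<v, e_j>|^2 = <v, u_j>^2 / <u_j, u_j>.
Coefficients: <v, e_1> = -4/sqrt(13), <v, e_2> = 60/sqrt(1638), <v, e_3> = -48/sqrt(21231).
Square and sum: Σ |<v, e_j>|^2 = 1192/337.
Compute ||v||^2 = v·v = 10.
Deficit = 10 − 1192/337 = 2178/337 ≥ 0, confirming Bessel's inequality. (The deficit equals ||v − Σ <v,e_j> e_j||^2, the squared distance from v to span{e_j}.)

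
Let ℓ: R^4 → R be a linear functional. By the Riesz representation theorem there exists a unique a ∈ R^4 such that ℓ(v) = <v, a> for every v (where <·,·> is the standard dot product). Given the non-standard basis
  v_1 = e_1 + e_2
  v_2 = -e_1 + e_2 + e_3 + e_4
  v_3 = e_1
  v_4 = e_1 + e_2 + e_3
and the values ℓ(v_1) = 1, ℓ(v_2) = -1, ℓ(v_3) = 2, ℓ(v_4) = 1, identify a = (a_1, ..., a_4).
a = (2, -1, 0, 2)

Write a = (a_1, ..., a_4) in the standard basis. For each basis vector v_i, ℓ(v_i) = <v_i, a> is a linear equation in the a_j's. Collect the n equations into a matrix system V a = ℓ, where row i of V is v_i (expressed in the standard basis). Since V is invertible (lower-triangular with 1s on the diagonal, up to permutation), solve by back-substitution:
  V =
[[1, 1, 0, 0],
 [-1, 1, 1, 1],
 [1, 0, 0, 0],
 [1, 1, 1, 0]]
  V a = (1, -1, 2, 1)
Solving gives a = (2, -1, 0, 2).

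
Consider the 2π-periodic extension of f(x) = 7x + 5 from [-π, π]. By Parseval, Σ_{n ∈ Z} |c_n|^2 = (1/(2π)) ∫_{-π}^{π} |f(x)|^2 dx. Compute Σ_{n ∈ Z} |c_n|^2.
Σ |c_n|^2 = 49π^2/3 + 25

Expand and integrate term by term over [-π, π]:
  ∫ (7x)^2 dx = 49·(2π^3/3); ∫ 2·7·(5)·x dx = 0 (odd integrand); ∫ 5^2 dx = 25·2π.
So (1/(2π)) ∫_{-π}^{π} (7x + 5)^2 dx = 49π^2/3 + 25 = 49π^2/3 + 25.
Parseval ⇒ Σ |c_n|^2 = 49π^2/3 + 25.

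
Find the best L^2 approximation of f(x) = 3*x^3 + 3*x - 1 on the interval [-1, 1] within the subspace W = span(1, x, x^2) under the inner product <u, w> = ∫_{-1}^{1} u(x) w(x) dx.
g(x) = 24*x/5 - 1

The best approximation g ∈ W is the orthogonal projection of f onto W. Writing g = a_0 + a_1 x + a_2 x^2, the coefficients solve the normal equations G · a = b where
  G_{ij} = <φ_i, φ_j> and b_i = <f, φ_i>, with φ_0 = 1, φ_1 = x, φ_2 = x^2.
G =
  [2, 0, 2/3]
  [0, 2/3, 0]
  [2/3, 0, 2/5],
b = (-2, 16/5, -2/3).
Solving gives a_0 = -1, a_1 = 24/5, a_2 = 0, so
  g(x) = 24*x/5 - 1.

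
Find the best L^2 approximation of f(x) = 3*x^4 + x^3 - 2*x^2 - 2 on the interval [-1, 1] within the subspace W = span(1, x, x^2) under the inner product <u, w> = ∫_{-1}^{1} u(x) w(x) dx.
g(x) = 4*x^2/7 + 3*x/5 - 79/35

The best approximation g ∈ W is the orthogonal projection of f onto W. Writing g = a_0 + a_1 x + a_2 x^2, the coefficients solve the normal equations G · a = b where
  G_{ij} = <φ_i, φ_j> and b_i = <f, φ_i>, with φ_0 = 1, φ_1 = x, φ_2 = x^2.
G =
  [2, 0, 2/3]
  [0, 2/3, 0]
  [2/3, 0, 2/5],
b = (-62/15, 2/5, -134/105).
Solving gives a_0 = -79/35, a_1 = 3/5, a_2 = 4/7, so
  g(x) = 4*x^2/7 + 3*x/5 - 79/35.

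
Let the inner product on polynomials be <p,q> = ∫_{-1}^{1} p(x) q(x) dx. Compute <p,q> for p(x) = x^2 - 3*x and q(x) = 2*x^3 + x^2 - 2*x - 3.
<p,q> = 0

Expand the product: p(x)·q(x) = 2*x^5 - 5*x^4 - 5*x^3 + 3*x^2 + 9*x.
∫_{-1}^{1} of each monomial x^k gives [2/(k+1) if k even, 0 if k odd]. Integrating term-by-term (or equivalently evaluating the antiderivative F(x) = x^6/3 - x^5 - 5*x^4/4 + x^3 + 9*x^2/2 at the endpoints):
  F(1) − F(−1) = 43/12 − (43/12) = 0.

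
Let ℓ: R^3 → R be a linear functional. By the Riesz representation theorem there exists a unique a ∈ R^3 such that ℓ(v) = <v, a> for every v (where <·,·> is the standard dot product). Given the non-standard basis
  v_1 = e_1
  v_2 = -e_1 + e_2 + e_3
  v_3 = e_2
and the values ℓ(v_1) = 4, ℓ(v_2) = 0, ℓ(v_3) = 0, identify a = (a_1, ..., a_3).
a = (4, 0, 4)

Write a = (a_1, ..., a_3) in the standard basis. For each basis vector v_i, ℓ(v_i) = <v_i, a> is a linear equation in the a_j's. Collect the n equations into a matrix system V a = ℓ, where row i of V is v_i (expressed in the standard basis). Since V is invertible (lower-triangular with 1s on the diagonal, up to permutation), solve by back-substitution:
  V =
[[1, 0, 0],
 [-1, 1, 1],
 [0, 1, 0]]
  V a = (4, 0, 0)
Solving gives a = (4, 0, 4).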